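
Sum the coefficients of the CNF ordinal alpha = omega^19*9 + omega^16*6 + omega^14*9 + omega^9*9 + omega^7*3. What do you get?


CNF: omega^19*9 + omega^16*6 + omega^14*9 + omega^9*9 + omega^7*3
Coefficients: 9 + 6 + 9 + 9 + 3 = 36

36


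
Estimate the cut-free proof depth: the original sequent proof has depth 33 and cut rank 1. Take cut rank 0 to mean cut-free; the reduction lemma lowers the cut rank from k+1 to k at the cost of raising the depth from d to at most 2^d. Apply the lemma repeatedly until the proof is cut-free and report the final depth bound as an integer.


Each rank reduction sends depth d to at most 2^d; cut rank r needs r reductions.
2_0(33) = 33
2_1(33) = 2^33 = 8589934592
Cut-free depth bound = 8589934592

8589934592


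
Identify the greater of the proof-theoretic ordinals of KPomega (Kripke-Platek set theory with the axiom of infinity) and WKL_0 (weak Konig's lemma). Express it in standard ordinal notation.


Proof-theoretic ordinal of KPomega (Kripke-Platek set theory with the axiom of infinity): psi_0(epsilon_{Omega+1})
Proof-theoretic ordinal of WKL_0 (weak Konig's lemma): omega^omega
Comparing: omega^omega < psi_0(epsilon_{Omega+1}).
The larger ordinal is psi_0(epsilon_{Omega+1}) (from KPomega (Kripke-Platek set theory with the axiom of infinity)).

psi_0(epsilon_{Omega+1})


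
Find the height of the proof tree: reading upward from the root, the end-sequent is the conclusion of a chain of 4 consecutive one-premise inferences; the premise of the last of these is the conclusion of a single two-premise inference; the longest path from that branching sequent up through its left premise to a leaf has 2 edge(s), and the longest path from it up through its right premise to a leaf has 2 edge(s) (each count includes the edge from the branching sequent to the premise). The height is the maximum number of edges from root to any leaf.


Longest path through the left premise: 2 edges (measured from the branching sequent)
Longest path through the right premise: 2 edges
Height of the subtree rooted at the branching sequent: max(2, 2) = 2
The branching sequent sits 4 edges above the root (the chain of one-premise inferences), so height = 2 + 4 = 6

6


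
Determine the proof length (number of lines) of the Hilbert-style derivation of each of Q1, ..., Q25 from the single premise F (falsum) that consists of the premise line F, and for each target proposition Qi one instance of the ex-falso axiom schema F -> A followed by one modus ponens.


Ex falso, line by line:
- 1 premise line (F)
- 25 targets, each needing 1 axiom instance (F -> Qi) + 1 MP = 2 lines: 2 * 25 = 50
Total = 1 + 50 = 51 lines.

51


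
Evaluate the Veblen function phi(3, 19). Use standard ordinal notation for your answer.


phi(3, 19):
phi(3, beta) = eta_beta (the beta-th eta number, fixed point of zeta).
phi(3, 19) = eta_19

eta_19


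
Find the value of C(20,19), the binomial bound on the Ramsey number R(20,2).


R(20,2) <= C(20+2-2, 20-1) = C(20, 19)
C(20, 19) = 20! / (19! * 1!)
= 20

20


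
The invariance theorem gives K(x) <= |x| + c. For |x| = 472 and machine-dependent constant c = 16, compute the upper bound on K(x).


K(x) <= |x| + c = 472 + 16 = 488

488


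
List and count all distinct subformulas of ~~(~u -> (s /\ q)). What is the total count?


Formula: ~~(~u -> (s /\ q))
Subformulas found:
  1. u
  2. q
  3. s
  4. ~u
  5. (s /\ q)
  6. (~u -> (s /\ q))
  7. ~(~u -> (s /\ q))
  8. ~~(~u -> (s /\ q))
Total distinct subformulas = 8

8


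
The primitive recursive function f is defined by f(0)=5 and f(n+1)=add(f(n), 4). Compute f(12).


f(0) = 5
f(1) = add(f(0), 4) = add(5, 4) = 9
f(2) = add(f(1), 4) = add(9, 4) = 13
f(3) = add(f(2), 4) = add(13, 4) = 17
f(4) = add(f(3), 4) = add(17, 4) = 21
f(5) = add(f(4), 4) = add(21, 4) = 25
f(6) = add(f(5), 4) = add(25, 4) = 29
f(7) = add(f(6), 4) = add(29, 4) = 33
f(8) = add(f(7), 4) = add(33, 4) = 37
f(9) = add(f(8), 4) = add(37, 4) = 41
f(10) = add(f(9), 4) = add(41, 4) = 45
f(11) = add(f(10), 4) = add(45, 4) = 49
f(12) = add(f(11), 4) = add(49, 4) = 53


53


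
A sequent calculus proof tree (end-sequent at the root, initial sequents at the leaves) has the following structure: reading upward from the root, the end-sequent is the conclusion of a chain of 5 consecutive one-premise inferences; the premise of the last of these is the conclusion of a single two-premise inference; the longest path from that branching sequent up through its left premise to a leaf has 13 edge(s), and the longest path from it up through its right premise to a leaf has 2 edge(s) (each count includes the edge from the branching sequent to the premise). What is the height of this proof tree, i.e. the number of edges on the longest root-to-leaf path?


Longest path through the left premise: 13 edges (measured from the branching sequent)
Longest path through the right premise: 2 edges
Height of the subtree rooted at the branching sequent: max(13, 2) = 13
The branching sequent sits 5 edges above the root (the chain of one-premise inferences), so height = 13 + 5 = 18

18


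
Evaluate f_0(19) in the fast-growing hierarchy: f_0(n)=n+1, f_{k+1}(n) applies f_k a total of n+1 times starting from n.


f_0(19) = 19 + 1 = 20

20


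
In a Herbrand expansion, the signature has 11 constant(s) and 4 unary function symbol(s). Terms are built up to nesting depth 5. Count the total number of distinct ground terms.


Herbrand terms by depth:
Depth 0: 11 constants
Depth 1: 44 new terms (running total: 55)
Depth 2: 176 new terms (running total: 231)
Depth 3: 704 new terms (running total: 935)
Depth 4: 2816 new terms (running total: 3751)
Depth 5: 11264 new terms (running total: 15015)
Total distinct ground terms = 15015

15015


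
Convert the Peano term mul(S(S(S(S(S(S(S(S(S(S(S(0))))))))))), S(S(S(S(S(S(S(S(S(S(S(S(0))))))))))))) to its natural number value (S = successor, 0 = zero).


mul(S^11(0), S^12(0)):
S^11(0) = 11
S^12(0) = 12
11 * 12 = 132

132


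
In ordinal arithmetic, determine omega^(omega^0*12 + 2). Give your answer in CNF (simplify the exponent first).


omega^(omega^0*12 + 2):
omega^0 = 1, so the exponent is 12 + 2 = 14 (finite ordinal addition).
Result = omega^14, already a single CNF term.

omega^14


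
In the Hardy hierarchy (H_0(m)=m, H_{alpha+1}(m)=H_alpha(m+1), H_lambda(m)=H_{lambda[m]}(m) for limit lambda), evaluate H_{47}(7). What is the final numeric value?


H_47(7):
For finite ordinals k, H_k(n) = n + k (each successor step adds 1).
H_47(7) = 7 + 47 = 54

54


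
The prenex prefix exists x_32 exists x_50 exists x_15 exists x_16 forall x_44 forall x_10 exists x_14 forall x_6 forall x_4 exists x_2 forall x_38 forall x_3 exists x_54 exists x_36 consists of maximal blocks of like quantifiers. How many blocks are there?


Alternations = 6.
Blocks = alternations + 1 = 7

7


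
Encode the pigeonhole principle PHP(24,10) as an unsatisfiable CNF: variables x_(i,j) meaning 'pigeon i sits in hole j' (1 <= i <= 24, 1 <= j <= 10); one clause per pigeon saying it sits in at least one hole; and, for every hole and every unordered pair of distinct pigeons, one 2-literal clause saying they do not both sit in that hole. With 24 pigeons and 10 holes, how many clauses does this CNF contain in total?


PHP(24,10): 24 pigeons, 10 holes, 24*10 = 240 variables.
- pigeon clauses: one per pigeon -> 24 clauses
- hole clauses: 10 holes * C(24,2) = 10 * 276 -> 2760 clauses
Total clauses = 24 + 2760 = 2784

2784


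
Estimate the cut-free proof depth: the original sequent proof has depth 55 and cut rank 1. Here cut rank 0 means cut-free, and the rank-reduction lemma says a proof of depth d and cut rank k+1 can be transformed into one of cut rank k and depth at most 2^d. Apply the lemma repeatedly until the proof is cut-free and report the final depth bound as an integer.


Each rank reduction sends depth d to at most 2^d; cut rank r needs r reductions.
2_0(55) = 55
2_1(55) = 2^55 = 36028797018963968
Cut-free depth bound = 36028797018963968

36028797018963968


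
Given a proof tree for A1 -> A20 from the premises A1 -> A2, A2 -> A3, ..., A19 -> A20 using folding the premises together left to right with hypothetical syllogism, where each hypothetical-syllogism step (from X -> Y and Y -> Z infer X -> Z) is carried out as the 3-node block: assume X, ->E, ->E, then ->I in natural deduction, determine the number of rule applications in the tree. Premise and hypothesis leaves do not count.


There are 19 premises in the chain. The first HS step combines premises 1 and 2; each further premise needs one more HS step.
So 19 premises require 19 - 1 = 18 hypothetical-syllogism steps.
Each HS step uses 3 inference nodes (->E, ->E, ->I).
18 * 3 = 54 total inference nodes.

54


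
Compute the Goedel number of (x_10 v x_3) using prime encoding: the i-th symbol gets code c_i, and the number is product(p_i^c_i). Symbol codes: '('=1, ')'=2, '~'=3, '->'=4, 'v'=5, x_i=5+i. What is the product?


Formula: (x_10 v x_3)
Symbol codes: [1, 15, 5, 8, 2]
Primes: [2, 3, 5, 7, 11]
p_1^1 = 2^1 = 2
p_2^15 = 3^15 = 14348907
p_3^5 = 5^5 = 3125
p_4^8 = 7^8 = 5764801
p_5^2 = 11^2 = 121
Product = 62555936275770918750

62555936275770918750


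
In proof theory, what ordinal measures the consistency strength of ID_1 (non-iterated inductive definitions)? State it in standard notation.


The proof-theoretic ordinal of ID_1 (non-iterated inductive definitions) is a standard result in ordinal analysis.
This ordinal is the supremum of order types of primitive recursive well-orderings
that the theory can prove to be well-ordered.
For ID_1 (non-iterated inductive definitions), the proof-theoretic ordinal is psi_0(epsilon_{Omega+1}).

psi_0(epsilon_{Omega+1})


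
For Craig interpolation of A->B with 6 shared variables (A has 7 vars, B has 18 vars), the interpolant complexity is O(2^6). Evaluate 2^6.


Shared atoms = 6
Craig interpolant size bound = 2^6
= 64

64


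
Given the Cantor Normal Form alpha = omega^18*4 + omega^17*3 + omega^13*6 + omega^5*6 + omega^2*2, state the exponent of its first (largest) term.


CNF: omega^18*4 + omega^17*3 + omega^13*6 + omega^5*6 + omega^2*2
The leading term is omega^18*4, which has exponent 18.

18


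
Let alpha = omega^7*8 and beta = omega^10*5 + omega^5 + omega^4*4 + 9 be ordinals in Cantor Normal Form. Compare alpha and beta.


Compare term by term from highest exponent:
alpha = omega^7*8
beta = omega^10*5 + omega^5 + omega^4*4 + 9
Term 1: alpha has omega^7*8, beta has omega^10*5
Term 2: alpha has omega^0*0, beta has omega^5*1
Term 3: alpha has omega^0*0, beta has omega^4*4
Term 4: alpha has omega^0*0, beta has omega^0*9
Result: alpha < beta

alpha < beta


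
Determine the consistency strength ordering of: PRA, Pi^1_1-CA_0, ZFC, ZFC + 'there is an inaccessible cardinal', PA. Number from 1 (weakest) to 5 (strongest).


Ordering by consistency strength:
1. PRA
2. PA
3. Pi^1_1-CA_0
4. ZFC
5. ZFC + 'there is an inaccessible cardinal'


PRA=1, Pi^1_1-CA_0=3, ZFC=4, ZFC + 'there is an inaccessible cardinal'=5, PA=2


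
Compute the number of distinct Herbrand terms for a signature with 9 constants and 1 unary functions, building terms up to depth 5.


Herbrand terms by depth:
Depth 0: 9 constants
Depth 1: 9 new terms (running total: 18)
Depth 2: 9 new terms (running total: 27)
Depth 3: 9 new terms (running total: 36)
Depth 4: 9 new terms (running total: 45)
Depth 5: 9 new terms (running total: 54)
Total distinct ground terms = 54

54


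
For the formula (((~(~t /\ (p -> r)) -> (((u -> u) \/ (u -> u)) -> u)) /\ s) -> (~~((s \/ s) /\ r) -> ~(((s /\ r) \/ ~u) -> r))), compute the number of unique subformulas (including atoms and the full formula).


Formula: (((~(~t /\ (p -> r)) -> (((u -> u) \/ (u -> u)) -> u)) /\ s) -> (~~((s \/ s) /\ r) -> ~(((s /\ r) \/ ~u) -> r)))
Subformulas found:
  1. r
  2. u
  3. s
  4. t
  5. p
  6. ~t
  7. ~u
  8. (s \/ s)
  9. (u -> u)
  10. (s /\ r)
  11. (p -> r)
  12. ((s \/ s) /\ r)
  13. ~((s \/ s) /\ r)
  14. (~t /\ (p -> r))
  15. ((s /\ r) \/ ~u)
  16. ~~((s \/ s) /\ r)
  17. ~(~t /\ (p -> r))
  18. ((u -> u) \/ (u -> u))
  19. (((s /\ r) \/ ~u) -> r)
  20. ~(((s /\ r) \/ ~u) -> r)
  21. (((u -> u) \/ (u -> u)) -> u)
  22. (~~((s \/ s) /\ r) -> ~(((s /\ r) \/ ~u) -> r))
  23. (~(~t /\ (p -> r)) -> (((u -> u) \/ (u -> u)) -> u))
  24. ((~(~t /\ (p -> r)) -> (((u -> u) \/ (u -> u)) -> u)) /\ s)
  25. (((~(~t /\ (p -> r)) -> (((u -> u) \/ (u -> u)) -> u)) /\ s) -> (~~((s \/ s) /\ r) -> ~(((s /\ r) \/ ~u) -> r)))
Total distinct subformulas = 25

25


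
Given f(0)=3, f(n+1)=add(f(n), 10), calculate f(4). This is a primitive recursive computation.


f(0) = 3
f(1) = add(f(0), 10) = add(3, 10) = 13
f(2) = add(f(1), 10) = add(13, 10) = 23
f(3) = add(f(2), 10) = add(23, 10) = 33
f(4) = add(f(3), 10) = add(33, 10) = 43


43


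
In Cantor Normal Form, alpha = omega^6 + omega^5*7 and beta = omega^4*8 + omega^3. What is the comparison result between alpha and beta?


Compare term by term from highest exponent:
alpha = omega^6 + omega^5*7
beta = omega^4*8 + omega^3
Term 1: alpha has omega^6*1, beta has omega^4*8
Term 2: alpha has omega^5*7, beta has omega^3*1
Result: alpha > beta

alpha > beta


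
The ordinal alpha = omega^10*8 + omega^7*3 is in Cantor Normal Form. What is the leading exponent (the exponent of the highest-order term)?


CNF: omega^10*8 + omega^7*3
The leading term is omega^10*8, which has exponent 10.

10


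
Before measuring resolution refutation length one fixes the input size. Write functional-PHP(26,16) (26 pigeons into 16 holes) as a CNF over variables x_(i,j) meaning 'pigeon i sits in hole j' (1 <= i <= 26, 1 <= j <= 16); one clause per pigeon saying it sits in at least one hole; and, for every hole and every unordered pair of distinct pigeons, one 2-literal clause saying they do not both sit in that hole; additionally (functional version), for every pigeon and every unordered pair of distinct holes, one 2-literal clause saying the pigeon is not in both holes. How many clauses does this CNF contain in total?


functional-PHP(26,16): 26 pigeons, 16 holes, 26*16 = 416 variables.
- pigeon clauses: one per pigeon -> 26 clauses
- hole clauses: 16 holes * C(26,2) = 16 * 325 -> 5200 clauses
- functional clauses: 26 pigeons * C(16,2) = 26 * 120 -> 3120 clauses
Total clauses = 26 + 5200 + 3120 = 8346

8346


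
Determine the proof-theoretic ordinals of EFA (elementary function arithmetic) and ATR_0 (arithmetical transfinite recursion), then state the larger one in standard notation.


Proof-theoretic ordinal of EFA (elementary function arithmetic): omega^3
Proof-theoretic ordinal of ATR_0 (arithmetical transfinite recursion): Gamma_0
Comparing: omega^3 < Gamma_0.
The larger ordinal is Gamma_0 (from ATR_0 (arithmetical transfinite recursion)).

Gamma_0


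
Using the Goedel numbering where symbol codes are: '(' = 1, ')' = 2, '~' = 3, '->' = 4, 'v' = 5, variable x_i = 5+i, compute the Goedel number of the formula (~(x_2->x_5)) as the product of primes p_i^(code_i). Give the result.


Formula: (~(x_2->x_5))
Symbol codes: [1, 3, 1, 7, 4, 10, 2, 2]
Primes: [2, 3, 5, 7, 11, 13, 17, 19]
p_1^1 = 2^1 = 2
p_2^3 = 3^3 = 27
p_3^1 = 5^1 = 5
p_4^7 = 7^7 = 823543
p_5^4 = 11^4 = 14641
p_6^10 = 13^10 = 137858491849
p_7^2 = 17^2 = 289
p_8^2 = 19^2 = 361
Product = 46823012577076810737362910210

46823012577076810737362910210


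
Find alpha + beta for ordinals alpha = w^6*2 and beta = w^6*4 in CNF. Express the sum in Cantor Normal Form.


Ordinal addition w^6*2 + w^6*4:
Both terms have the same exponent 6.
w^e*c + w^e*d = w^e*(c+d).
Result = w^6*(2+4) = w^6*6

w^6*6


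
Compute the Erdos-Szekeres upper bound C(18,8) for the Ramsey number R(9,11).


R(9,11) <= C(9+11-2, 9-1) = C(18, 8)
C(18, 8) = 18! / (8! * 10!)
= 43758

43758


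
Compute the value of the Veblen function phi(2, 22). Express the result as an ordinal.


phi(2, 22):
phi(2, beta) = zeta_beta (the beta-th zeta number, fixed point of epsilon).
phi(2, 22) = zeta_22

zeta_22


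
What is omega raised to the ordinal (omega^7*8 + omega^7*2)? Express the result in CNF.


omega^(omega^7*8 + omega^7*2):
Both terms of the exponent have the same exponent 7, so they merge: omega^7*8 + omega^7*2 = omega^7*(8+2) = omega^7*10.
omega raised to a CNF ordinal is a single CNF term: Result = omega^(omega^7*10)

omega^(omega^7*10)


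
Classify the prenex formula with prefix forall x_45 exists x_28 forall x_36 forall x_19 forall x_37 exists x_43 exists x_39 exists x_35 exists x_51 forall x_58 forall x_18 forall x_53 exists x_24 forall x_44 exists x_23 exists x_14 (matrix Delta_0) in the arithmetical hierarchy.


Leading quantifier is forall, so the class is Pi.
Number of quantifier blocks = alternations + 1 = 7 + 1 = 8.
Classification: Pi_8

Pi_8


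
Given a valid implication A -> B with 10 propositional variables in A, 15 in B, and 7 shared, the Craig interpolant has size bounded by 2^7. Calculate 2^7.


Shared atoms = 7
Craig interpolant size bound = 2^7
= 128

128


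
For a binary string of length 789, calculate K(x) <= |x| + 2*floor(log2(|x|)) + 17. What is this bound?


floor(log2(789)) = 9
2 * 9 = 18
K(x) <= 789 + 18 + 17 = 824

824


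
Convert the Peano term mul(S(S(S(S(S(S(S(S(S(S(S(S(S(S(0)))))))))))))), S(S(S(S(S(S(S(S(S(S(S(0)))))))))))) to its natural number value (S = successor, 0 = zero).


mul(S^14(0), S^11(0)):
S^14(0) = 14
S^11(0) = 11
14 * 11 = 154

154


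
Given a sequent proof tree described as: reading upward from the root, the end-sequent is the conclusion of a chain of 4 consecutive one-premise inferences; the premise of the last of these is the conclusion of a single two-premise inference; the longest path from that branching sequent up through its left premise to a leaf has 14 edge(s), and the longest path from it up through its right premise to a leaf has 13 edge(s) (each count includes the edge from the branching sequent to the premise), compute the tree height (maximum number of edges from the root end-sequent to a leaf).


Longest path through the left premise: 14 edges (measured from the branching sequent)
Longest path through the right premise: 13 edges
Height of the subtree rooted at the branching sequent: max(14, 13) = 14
The branching sequent sits 4 edges above the root (the chain of one-premise inferences), so height = 14 + 4 = 18

18


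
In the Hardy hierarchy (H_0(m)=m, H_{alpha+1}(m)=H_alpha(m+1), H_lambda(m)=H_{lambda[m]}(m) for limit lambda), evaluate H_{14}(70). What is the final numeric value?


H_14(70):
For finite ordinals k, H_k(n) = n + k (each successor step adds 1).
H_14(70) = 70 + 14 = 84

84


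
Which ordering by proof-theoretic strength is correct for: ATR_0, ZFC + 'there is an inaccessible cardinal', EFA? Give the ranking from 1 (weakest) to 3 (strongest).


Ordering by consistency strength:
1. EFA
2. ATR_0
3. ZFC + 'there is an inaccessible cardinal'


ATR_0=2, ZFC + 'there is an inaccessible cardinal'=3, EFA=1


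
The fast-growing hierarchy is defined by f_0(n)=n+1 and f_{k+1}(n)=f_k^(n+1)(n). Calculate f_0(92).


f_0(92) = 92 + 1 = 93

93


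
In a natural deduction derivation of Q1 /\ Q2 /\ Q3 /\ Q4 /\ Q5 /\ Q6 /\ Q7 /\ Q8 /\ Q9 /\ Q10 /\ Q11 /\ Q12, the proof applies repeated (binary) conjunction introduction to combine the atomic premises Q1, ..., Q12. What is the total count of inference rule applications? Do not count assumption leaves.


The target conjunction has 12 conjuncts, i.e. 11 binary /\ connectives.
Each conjunction-intro joins two pieces, so 12 atoms require 12-1 = 11 applications.
Total inference nodes = 11

11


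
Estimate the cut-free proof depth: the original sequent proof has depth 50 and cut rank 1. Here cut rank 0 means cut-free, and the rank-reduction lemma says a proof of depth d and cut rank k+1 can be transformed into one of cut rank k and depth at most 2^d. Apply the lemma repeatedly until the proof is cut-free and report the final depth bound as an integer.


Each rank reduction sends depth d to at most 2^d; cut rank r needs r reductions.
2_0(50) = 50
2_1(50) = 2^50 = 1125899906842624
Cut-free depth bound = 1125899906842624

1125899906842624


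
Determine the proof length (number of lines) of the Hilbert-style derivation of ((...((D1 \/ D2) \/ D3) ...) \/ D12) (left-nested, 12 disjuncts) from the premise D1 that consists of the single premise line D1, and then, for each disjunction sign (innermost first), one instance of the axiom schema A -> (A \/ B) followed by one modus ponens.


Building the left-nested 12-ary disjunction from D1:
- 1 premise line (D1)
- 12 disjuncts means 11 disjunction signs; each needs 1 axiom instance + 1 MP = 2 lines: 2 * 11 = 22
Total = 1 + 22 = 23 lines.

23


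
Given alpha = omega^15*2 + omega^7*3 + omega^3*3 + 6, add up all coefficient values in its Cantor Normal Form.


CNF: omega^15*2 + omega^7*3 + omega^3*3 + 6
Coefficients: 2 + 3 + 3 + 6 = 14

14


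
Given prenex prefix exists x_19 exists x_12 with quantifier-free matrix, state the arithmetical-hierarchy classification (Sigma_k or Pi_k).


Leading quantifier is exists, so the class is Sigma.
Number of quantifier blocks = alternations + 1 = 0 + 1 = 1.
Classification: Sigma_1

Sigma_1


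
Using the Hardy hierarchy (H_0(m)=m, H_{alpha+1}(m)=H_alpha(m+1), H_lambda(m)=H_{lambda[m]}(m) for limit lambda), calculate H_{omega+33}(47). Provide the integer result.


H_{omega+33}(47):
Unwind the 33 successor steps: H_{omega+33}(47) = H_omega(47+33) = H_omega(80).
H_omega(m) = H_m(m) = m + m = 2m.
Result = 2 * 80 = 160

160


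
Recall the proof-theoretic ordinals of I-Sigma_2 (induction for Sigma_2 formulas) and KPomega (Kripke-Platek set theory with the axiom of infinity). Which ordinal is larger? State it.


Proof-theoretic ordinal of I-Sigma_2 (induction for Sigma_2 formulas): omega^(omega^omega)
Proof-theoretic ordinal of KPomega (Kripke-Platek set theory with the axiom of infinity): psi_0(epsilon_{Omega+1})
Comparing: omega^(omega^omega) < psi_0(epsilon_{Omega+1}).
The larger ordinal is psi_0(epsilon_{Omega+1}) (from KPomega (Kripke-Platek set theory with the axiom of infinity)).

psi_0(epsilon_{Omega+1})


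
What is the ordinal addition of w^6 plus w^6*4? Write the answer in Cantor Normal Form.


Ordinal addition w^6 + w^6*4:
Both terms have the same exponent 6.
w^e*c + w^e*d = w^e*(c+d).
Result = w^6*(1+4) = w^6*5

w^6*5


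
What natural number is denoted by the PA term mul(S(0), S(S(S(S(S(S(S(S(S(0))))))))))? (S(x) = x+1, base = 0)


mul(S^1(0), S^9(0)):
S^1(0) = 1
S^9(0) = 9
1 * 9 = 9

9


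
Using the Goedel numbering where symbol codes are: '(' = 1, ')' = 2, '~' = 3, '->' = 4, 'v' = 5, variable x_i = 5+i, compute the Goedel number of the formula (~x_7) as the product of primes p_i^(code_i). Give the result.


Formula: (~x_7)
Symbol codes: [1, 3, 12, 2]
Primes: [2, 3, 5, 7]
p_1^1 = 2^1 = 2
p_2^3 = 3^3 = 27
p_3^12 = 5^12 = 244140625
p_4^2 = 7^2 = 49
Product = 645996093750

645996093750


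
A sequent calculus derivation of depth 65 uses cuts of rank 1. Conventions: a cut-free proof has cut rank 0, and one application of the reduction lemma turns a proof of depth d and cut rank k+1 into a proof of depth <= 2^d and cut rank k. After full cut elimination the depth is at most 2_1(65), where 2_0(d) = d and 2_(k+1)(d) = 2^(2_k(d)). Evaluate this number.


Each rank reduction sends depth d to at most 2^d; cut rank r needs r reductions.
2_0(65) = 65
2_1(65) = 2^65 = 36893488147419103232
Cut-free depth bound = 36893488147419103232

36893488147419103232


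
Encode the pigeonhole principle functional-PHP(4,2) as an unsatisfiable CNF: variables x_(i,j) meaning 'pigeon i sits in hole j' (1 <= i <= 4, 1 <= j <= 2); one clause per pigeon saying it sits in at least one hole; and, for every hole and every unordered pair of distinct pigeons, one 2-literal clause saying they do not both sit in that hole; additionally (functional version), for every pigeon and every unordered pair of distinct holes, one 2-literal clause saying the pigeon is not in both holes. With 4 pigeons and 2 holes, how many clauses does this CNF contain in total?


functional-PHP(4,2): 4 pigeons, 2 holes, 4*2 = 8 variables.
- pigeon clauses: one per pigeon -> 4 clauses
- hole clauses: 2 holes * C(4,2) = 2 * 6 -> 12 clauses
- functional clauses: 4 pigeons * C(2,2) = 4 * 1 -> 4 clauses
Total clauses = 4 + 12 + 4 = 20

20


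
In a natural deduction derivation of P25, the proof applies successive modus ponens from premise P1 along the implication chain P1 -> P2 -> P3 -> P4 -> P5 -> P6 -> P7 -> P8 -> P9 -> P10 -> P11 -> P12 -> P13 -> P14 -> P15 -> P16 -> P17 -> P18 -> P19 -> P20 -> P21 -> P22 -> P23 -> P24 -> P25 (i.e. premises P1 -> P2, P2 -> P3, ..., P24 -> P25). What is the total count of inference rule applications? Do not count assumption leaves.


We have a chain: P1 -> P2 -> P3 -> P4 -> P5 -> P6 -> P7 -> P8 -> P9 -> P10 -> P11 -> P12 -> P13 -> P14 -> P15 -> P16 -> P17 -> P18 -> P19 -> P20 -> P21 -> P22 -> P23 -> P24 -> P25.
Each modus ponens application produces the next variable.
The chain has 25 propositions, so 25-1 = 24 modus ponens steps.
Total inference nodes = 24

24


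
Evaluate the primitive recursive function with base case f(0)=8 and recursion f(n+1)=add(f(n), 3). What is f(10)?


f(0) = 8
f(1) = add(f(0), 3) = add(8, 3) = 11
f(2) = add(f(1), 3) = add(11, 3) = 14
f(3) = add(f(2), 3) = add(14, 3) = 17
f(4) = add(f(3), 3) = add(17, 3) = 20
f(5) = add(f(4), 3) = add(20, 3) = 23
f(6) = add(f(5), 3) = add(23, 3) = 26
f(7) = add(f(6), 3) = add(26, 3) = 29
f(8) = add(f(7), 3) = add(29, 3) = 32
f(9) = add(f(8), 3) = add(32, 3) = 35
f(10) = add(f(9), 3) = add(35, 3) = 38


38


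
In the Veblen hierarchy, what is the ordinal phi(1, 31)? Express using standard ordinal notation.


phi(1, 31):
phi(1, beta) = epsilon_beta (the beta-th epsilon number).
phi(1, 31) = epsilon_31

epsilon_31


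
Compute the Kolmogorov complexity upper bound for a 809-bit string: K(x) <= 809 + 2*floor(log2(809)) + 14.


floor(log2(809)) = 9
2 * 9 = 18
K(x) <= 809 + 18 + 14 = 841

841


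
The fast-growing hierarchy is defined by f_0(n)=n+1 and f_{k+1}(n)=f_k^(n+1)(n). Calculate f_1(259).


f_1(259) = f_0^260(259)
f_0 adds 1 each time, applied 260 times.
f_1(259) = 259 + 260 = 519

519


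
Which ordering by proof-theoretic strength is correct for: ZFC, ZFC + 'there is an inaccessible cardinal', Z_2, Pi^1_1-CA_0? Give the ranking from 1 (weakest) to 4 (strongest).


Ordering by consistency strength:
1. Pi^1_1-CA_0
2. Z_2
3. ZFC
4. ZFC + 'there is an inaccessible cardinal'


ZFC=3, ZFC + 'there is an inaccessible cardinal'=4, Z_2=2, Pi^1_1-CA_0=1


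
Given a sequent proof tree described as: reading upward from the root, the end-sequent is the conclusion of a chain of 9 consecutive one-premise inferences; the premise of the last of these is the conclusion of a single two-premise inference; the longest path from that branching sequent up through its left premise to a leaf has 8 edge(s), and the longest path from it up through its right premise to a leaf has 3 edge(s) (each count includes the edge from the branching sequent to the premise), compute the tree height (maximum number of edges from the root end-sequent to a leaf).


Longest path through the left premise: 8 edges (measured from the branching sequent)
Longest path through the right premise: 3 edges
Height of the subtree rooted at the branching sequent: max(8, 3) = 8
The branching sequent sits 9 edges above the root (the chain of one-premise inferences), so height = 8 + 9 = 17

17


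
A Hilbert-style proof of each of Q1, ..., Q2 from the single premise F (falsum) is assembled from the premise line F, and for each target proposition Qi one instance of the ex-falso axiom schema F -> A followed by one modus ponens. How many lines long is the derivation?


Ex falso, line by line:
- 1 premise line (F)
- 2 targets, each needing 1 axiom instance (F -> Qi) + 1 MP = 2 lines: 2 * 2 = 4
Total = 1 + 4 = 5 lines.

5


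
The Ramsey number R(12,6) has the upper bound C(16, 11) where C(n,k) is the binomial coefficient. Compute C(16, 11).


R(12,6) <= C(12+6-2, 12-1) = C(16, 11)
C(16, 11) = 16! / (11! * 5!)
= 4368

4368


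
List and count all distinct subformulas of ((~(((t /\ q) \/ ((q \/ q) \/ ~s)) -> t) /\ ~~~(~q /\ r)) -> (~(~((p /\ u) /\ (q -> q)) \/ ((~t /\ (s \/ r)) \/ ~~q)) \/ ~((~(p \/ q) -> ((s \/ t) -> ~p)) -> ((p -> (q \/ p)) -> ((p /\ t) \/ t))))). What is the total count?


Formula: ((~(((t /\ q) \/ ((q \/ q) \/ ~s)) -> t) /\ ~~~(~q /\ r)) -> (~(~((p /\ u) /\ (q -> q)) \/ ((~t /\ (s \/ r)) \/ ~~q)) \/ ~((~(p \/ q) -> ((s \/ t) -> ~p)) -> ((p -> (q \/ p)) -> ((p /\ t) \/ t)))))
Subformulas found:
  1. r
  2. p
  3. q
  4. u
  5. s
  6. t
  7. ~t
  8. ~p
  9. ~s
  10. ~q
  11. ~~q
  12. (p /\ u)
  13. (q \/ p)
  14. (q -> q)
  15. (s \/ t)
  16. (p /\ t)
  17. (t /\ q)
  18. (s \/ r)
  19. (p \/ q)
  20. (q \/ q)
  21. (~q /\ r)
  22. ~(p \/ q)
  23. ~(~q /\ r)
  24. ~~(~q /\ r)
  25. ~~~(~q /\ r)
  26. ((p /\ t) \/ t)
  27. (p -> (q \/ p))
  28. ((q \/ q) \/ ~s)
  29. ((s \/ t) -> ~p)
  30. (~t /\ (s \/ r))
  31. ((p /\ u) /\ (q -> q))
  32. ~((p /\ u) /\ (q -> q))
  33. ((~t /\ (s \/ r)) \/ ~~q)
  34. ((t /\ q) \/ ((q \/ q) \/ ~s))
  35. (~(p \/ q) -> ((s \/ t) -> ~p))
  36. ((p -> (q \/ p)) -> ((p /\ t) \/ t))
  37. (((t /\ q) \/ ((q \/ q) \/ ~s)) -> t)
  38. ~(((t /\ q) \/ ((q \/ q) \/ ~s)) -> t)
  39. (~((p /\ u) /\ (q -> q)) \/ ((~t /\ (s \/ r)) \/ ~~q))
  40. ~(~((p /\ u) /\ (q -> q)) \/ ((~t /\ (s \/ r)) \/ ~~q))
  41. (~(((t /\ q) \/ ((q \/ q) \/ ~s)) -> t) /\ ~~~(~q /\ r))
  42. ((~(p \/ q) -> ((s \/ t) -> ~p)) -> ((p -> (q \/ p)) -> ((p /\ t) \/ t)))
  43. ~((~(p \/ q) -> ((s \/ t) -> ~p)) -> ((p -> (q \/ p)) -> ((p /\ t) \/ t)))
  44. (~(~((p /\ u) /\ (q -> q)) \/ ((~t /\ (s \/ r)) \/ ~~q)) \/ ~((~(p \/ q) -> ((s \/ t) -> ~p)) -> ((p -> (q \/ p)) -> ((p /\ t) \/ t))))
  45. ((~(((t /\ q) \/ ((q \/ q) \/ ~s)) -> t) /\ ~~~(~q /\ r)) -> (~(~((p /\ u) /\ (q -> q)) \/ ((~t /\ (s \/ r)) \/ ~~q)) \/ ~((~(p \/ q) -> ((s \/ t) -> ~p)) -> ((p -> (q \/ p)) -> ((p /\ t) \/ t)))))
Total distinct subformulas = 45

45


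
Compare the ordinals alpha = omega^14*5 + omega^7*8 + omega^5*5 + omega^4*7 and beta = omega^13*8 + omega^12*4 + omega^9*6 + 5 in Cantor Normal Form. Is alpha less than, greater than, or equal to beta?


Compare term by term from highest exponent:
alpha = omega^14*5 + omega^7*8 + omega^5*5 + omega^4*7
beta = omega^13*8 + omega^12*4 + omega^9*6 + 5
Term 1: alpha has omega^14*5, beta has omega^13*8
Term 2: alpha has omega^7*8, beta has omega^12*4
Term 3: alpha has omega^5*5, beta has omega^9*6
Term 4: alpha has omega^4*7, beta has omega^0*5
Result: alpha > beta

alpha > beta


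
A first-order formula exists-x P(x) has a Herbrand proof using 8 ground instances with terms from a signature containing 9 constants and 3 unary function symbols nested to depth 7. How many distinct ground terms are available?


Herbrand terms by depth:
Depth 0: 9 constants
Depth 1: 27 new terms (running total: 36)
Depth 2: 81 new terms (running total: 117)
Depth 3: 243 new terms (running total: 360)
Depth 4: 729 new terms (running total: 1089)
Depth 5: 2187 new terms (running total: 3276)
Depth 6: 6561 new terms (running total: 9837)
Depth 7: 19683 new terms (running total: 29520)
Total distinct ground terms = 29520

29520


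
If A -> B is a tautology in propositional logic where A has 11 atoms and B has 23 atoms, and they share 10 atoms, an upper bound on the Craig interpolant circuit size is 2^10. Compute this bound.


Shared atoms = 10
Craig interpolant size bound = 2^10
= 1024

1024


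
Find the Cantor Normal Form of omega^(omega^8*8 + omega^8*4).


omega^(omega^8*8 + omega^8*4):
Both terms of the exponent have the same exponent 8, so they merge: omega^8*8 + omega^8*4 = omega^8*(8+4) = omega^8*12.
omega raised to a CNF ordinal is a single CNF term: Result = omega^(omega^8*12)

omega^(omega^8*12)


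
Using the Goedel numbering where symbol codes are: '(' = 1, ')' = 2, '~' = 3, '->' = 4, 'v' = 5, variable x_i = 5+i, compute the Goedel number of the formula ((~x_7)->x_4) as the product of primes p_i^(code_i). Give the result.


Formula: ((~x_7)->x_4)
Symbol codes: [1, 1, 3, 12, 2, 4, 9, 2]
Primes: [2, 3, 5, 7, 11, 13, 17, 19]
p_1^1 = 2^1 = 2
p_2^1 = 3^1 = 3
p_3^3 = 5^3 = 125
p_4^12 = 7^12 = 13841287201
p_5^2 = 11^2 = 121
p_6^4 = 13^4 = 28561
p_7^9 = 17^9 = 118587876497
p_8^2 = 19^2 = 361
Product = 1535833079580805873893736793832750

1535833079580805873893736793832750


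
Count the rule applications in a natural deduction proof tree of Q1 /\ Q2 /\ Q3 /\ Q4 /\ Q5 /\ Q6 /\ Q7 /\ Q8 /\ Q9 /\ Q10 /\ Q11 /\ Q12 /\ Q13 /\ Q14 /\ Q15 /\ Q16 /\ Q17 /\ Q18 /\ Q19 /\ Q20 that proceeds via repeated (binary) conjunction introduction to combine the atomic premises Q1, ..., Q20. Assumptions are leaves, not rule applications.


The target conjunction has 20 conjuncts, i.e. 19 binary /\ connectives.
Each conjunction-intro joins two pieces, so 20 atoms require 20-1 = 19 applications.
Total inference nodes = 19

19


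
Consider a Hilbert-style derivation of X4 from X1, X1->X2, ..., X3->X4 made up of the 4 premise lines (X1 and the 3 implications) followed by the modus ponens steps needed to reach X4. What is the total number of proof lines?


We have 4 premise lines: X1 and 3 implications.
Each implication is detached once by MP, giving 3 MP lines.
4 premise lines + 3 MP lines = 7 total lines.

7


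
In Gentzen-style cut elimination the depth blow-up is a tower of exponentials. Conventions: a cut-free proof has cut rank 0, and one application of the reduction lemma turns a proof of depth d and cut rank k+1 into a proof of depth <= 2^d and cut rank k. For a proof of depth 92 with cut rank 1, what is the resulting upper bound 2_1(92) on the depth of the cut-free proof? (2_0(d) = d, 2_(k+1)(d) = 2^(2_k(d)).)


Each rank reduction sends depth d to at most 2^d; cut rank r needs r reductions.
2_0(92) = 92
2_1(92) = 2^92 = 4951760157141521099596496896
Cut-free depth bound = 4951760157141521099596496896

4951760157141521099596496896


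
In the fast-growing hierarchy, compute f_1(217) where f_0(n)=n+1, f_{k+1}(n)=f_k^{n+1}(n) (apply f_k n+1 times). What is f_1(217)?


f_1(217) = f_0^218(217)
f_0 adds 1 each time, applied 218 times.
f_1(217) = 217 + 218 = 435

435


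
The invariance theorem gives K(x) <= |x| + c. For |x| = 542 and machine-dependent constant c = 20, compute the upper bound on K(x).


K(x) <= |x| + c = 542 + 20 = 562

562


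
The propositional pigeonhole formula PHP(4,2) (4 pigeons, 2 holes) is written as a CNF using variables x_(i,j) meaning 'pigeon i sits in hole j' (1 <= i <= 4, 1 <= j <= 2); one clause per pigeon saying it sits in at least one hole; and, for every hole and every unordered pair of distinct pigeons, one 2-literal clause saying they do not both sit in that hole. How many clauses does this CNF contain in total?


PHP(4,2): 4 pigeons, 2 holes, 4*2 = 8 variables.
- pigeon clauses: one per pigeon -> 4 clauses
- hole clauses: 2 holes * C(4,2) = 2 * 6 -> 12 clauses
Total clauses = 4 + 12 = 16

16


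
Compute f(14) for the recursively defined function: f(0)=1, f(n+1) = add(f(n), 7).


f(0) = 1
f(1) = add(f(0), 7) = add(1, 7) = 8
f(2) = add(f(1), 7) = add(8, 7) = 15
f(3) = add(f(2), 7) = add(15, 7) = 22
f(4) = add(f(3), 7) = add(22, 7) = 29
f(5) = add(f(4), 7) = add(29, 7) = 36
f(6) = add(f(5), 7) = add(36, 7) = 43
f(7) = add(f(6), 7) = add(43, 7) = 50
f(8) = add(f(7), 7) = add(50, 7) = 57
f(9) = add(f(8), 7) = add(57, 7) = 64
f(10) = add(f(9), 7) = add(64, 7) = 71
f(11) = add(f(10), 7) = add(71, 7) = 78
f(12) = add(f(11), 7) = add(78, 7) = 85
f(13) = add(f(12), 7) = add(85, 7) = 92
f(14) = add(f(13), 7) = add(92, 7) = 99


99


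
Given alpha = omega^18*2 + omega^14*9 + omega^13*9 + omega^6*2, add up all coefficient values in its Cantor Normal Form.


CNF: omega^18*2 + omega^14*9 + omega^13*9 + omega^6*2
Coefficients: 2 + 9 + 9 + 2 = 22

22


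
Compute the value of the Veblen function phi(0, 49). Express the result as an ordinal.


phi(0, 49):
phi(0, beta) = omega^beta by definition.
phi(0, 49) = omega^49

omega^49


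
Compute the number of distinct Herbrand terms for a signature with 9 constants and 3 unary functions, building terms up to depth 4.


Herbrand terms by depth:
Depth 0: 9 constants
Depth 1: 27 new terms (running total: 36)
Depth 2: 81 new terms (running total: 117)
Depth 3: 243 new terms (running total: 360)
Depth 4: 729 new terms (running total: 1089)
Total distinct ground terms = 1089

1089


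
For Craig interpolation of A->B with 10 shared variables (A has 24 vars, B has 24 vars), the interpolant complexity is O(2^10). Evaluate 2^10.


Shared atoms = 10
Craig interpolant size bound = 2^10
= 1024

1024


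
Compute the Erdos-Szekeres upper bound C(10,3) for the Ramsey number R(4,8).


R(4,8) <= C(4+8-2, 4-1) = C(10, 3)
C(10, 3) = 10! / (3! * 7!)
= 120

120


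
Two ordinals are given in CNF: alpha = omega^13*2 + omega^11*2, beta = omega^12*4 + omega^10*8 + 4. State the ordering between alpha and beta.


Compare term by term from highest exponent:
alpha = omega^13*2 + omega^11*2
beta = omega^12*4 + omega^10*8 + 4
Term 1: alpha has omega^13*2, beta has omega^12*4
Term 2: alpha has omega^11*2, beta has omega^10*8
Term 3: alpha has omega^0*0, beta has omega^0*4
Result: alpha > beta

alpha > beta


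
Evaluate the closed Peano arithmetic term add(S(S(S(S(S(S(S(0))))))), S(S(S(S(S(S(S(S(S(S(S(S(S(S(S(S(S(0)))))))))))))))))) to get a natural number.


add(S^7(0), S^17(0)):
S^7(0) = 7
S^17(0) = 17
7 + 17 = 24

24


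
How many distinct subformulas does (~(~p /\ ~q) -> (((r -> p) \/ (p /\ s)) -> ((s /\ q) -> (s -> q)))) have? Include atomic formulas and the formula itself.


Formula: (~(~p /\ ~q) -> (((r -> p) \/ (p /\ s)) -> ((s /\ q) -> (s -> q))))
Subformulas found:
  1. r
  2. q
  3. s
  4. p
  5. ~p
  6. ~q
  7. (p /\ s)
  8. (s /\ q)
  9. (r -> p)
  10. (s -> q)
  11. (~p /\ ~q)
  12. ~(~p /\ ~q)
  13. ((s /\ q) -> (s -> q))
  14. ((r -> p) \/ (p /\ s))
  15. (((r -> p) \/ (p /\ s)) -> ((s /\ q) -> (s -> q)))
  16. (~(~p /\ ~q) -> (((r -> p) \/ (p /\ s)) -> ((s /\ q) -> (s -> q))))
Total distinct subformulas = 16

16


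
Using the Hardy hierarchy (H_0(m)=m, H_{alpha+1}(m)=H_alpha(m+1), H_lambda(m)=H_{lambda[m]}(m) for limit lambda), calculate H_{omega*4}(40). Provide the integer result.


H_{omega*4}(40):
For the Hardy hierarchy, H_{omega*k}(n) = 2^k * n.
2^4 = 16.
16 * 40 = 640

640


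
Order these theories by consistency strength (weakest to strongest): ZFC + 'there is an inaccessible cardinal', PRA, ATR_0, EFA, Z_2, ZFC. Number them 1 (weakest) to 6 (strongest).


Ordering by consistency strength:
1. EFA
2. PRA
3. ATR_0
4. Z_2
5. ZFC
6. ZFC + 'there is an inaccessible cardinal'


ZFC + 'there is an inaccessible cardinal'=6, PRA=2, ATR_0=3, EFA=1, Z_2=4, ZFC=5


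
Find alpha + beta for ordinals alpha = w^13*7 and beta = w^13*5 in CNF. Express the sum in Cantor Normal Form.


Ordinal addition w^13*7 + w^13*5:
Both terms have the same exponent 13.
w^e*c + w^e*d = w^e*(c+d).
Result = w^13*(7+5) = w^13*12

w^13*12


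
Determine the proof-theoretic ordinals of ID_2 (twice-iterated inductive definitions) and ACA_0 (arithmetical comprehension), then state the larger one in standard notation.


Proof-theoretic ordinal of ID_2 (twice-iterated inductive definitions): psi_0(epsilon_{Omega_2+1})
Proof-theoretic ordinal of ACA_0 (arithmetical comprehension): epsilon_0
Comparing: epsilon_0 < psi_0(epsilon_{Omega_2+1}).
The larger ordinal is psi_0(epsilon_{Omega_2+1}) (from ID_2 (twice-iterated inductive definitions)).

psi_0(epsilon_{Omega_2+1})


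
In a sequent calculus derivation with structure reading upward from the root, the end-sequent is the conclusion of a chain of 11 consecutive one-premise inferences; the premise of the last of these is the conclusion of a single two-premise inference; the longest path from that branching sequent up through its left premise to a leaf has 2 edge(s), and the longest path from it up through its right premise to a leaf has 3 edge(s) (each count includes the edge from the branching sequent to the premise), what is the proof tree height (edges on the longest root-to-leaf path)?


Longest path through the left premise: 2 edges (measured from the branching sequent)
Longest path through the right premise: 3 edges
Height of the subtree rooted at the branching sequent: max(2, 3) = 3
The branching sequent sits 11 edges above the root (the chain of one-premise inferences), so height = 3 + 11 = 14

14
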